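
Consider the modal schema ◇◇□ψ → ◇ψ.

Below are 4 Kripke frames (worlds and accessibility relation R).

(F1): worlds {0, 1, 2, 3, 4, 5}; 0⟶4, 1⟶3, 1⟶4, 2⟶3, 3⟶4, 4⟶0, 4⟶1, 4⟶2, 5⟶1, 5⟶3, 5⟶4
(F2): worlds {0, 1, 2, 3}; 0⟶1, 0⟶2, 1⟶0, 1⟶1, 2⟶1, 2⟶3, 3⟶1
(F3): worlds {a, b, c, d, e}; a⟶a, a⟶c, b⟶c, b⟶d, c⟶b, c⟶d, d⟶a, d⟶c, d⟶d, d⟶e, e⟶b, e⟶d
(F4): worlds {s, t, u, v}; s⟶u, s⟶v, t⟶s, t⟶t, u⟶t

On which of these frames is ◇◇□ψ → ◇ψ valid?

The schema corresponds to a generalized confluence (Geach) condition: ∀x ∀y (xR²y → ∃w (yRw ∧ xRw)).
(F1): fails — 0R²2 but no w with 2Rw and 0Rw.
(F2): condition met.
(F3): fails — aR²c but no w with cRw and aRw.
(F4): fails — sR²t but no w with tRw and sRw.
Valid on: (F2).

(F2)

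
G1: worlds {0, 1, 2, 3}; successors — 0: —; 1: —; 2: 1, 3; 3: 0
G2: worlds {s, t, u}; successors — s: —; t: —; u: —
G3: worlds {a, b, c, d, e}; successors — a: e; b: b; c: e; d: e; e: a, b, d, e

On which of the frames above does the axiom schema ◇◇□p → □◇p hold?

G2

Frame correspondent (Sahlqvist): ∀x ∀y ∀z ((xR²y ∧ xRz) → ∃w (yRw ∧ zRw)) — i.e. a generalized confluence (Geach) condition.
G1: fails — 2R²0, 2R1 but no w with 0Rw and 1Rw.
G2: ✓.
G3: fails — eR²a, eRb but no w with aRw and bRw.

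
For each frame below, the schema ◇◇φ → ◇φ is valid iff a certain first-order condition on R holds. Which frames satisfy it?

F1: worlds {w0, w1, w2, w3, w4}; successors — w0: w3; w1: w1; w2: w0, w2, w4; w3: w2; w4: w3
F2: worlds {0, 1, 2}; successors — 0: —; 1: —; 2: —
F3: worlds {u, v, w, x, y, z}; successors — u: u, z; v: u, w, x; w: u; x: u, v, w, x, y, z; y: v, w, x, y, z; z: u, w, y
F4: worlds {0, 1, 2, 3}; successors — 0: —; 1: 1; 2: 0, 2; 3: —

F2, F4

The schema corresponds to transitivity: ∀x ∀y ∀z (Rxy ∧ Ryz → Rxz).
F1: fails — Rw2w4 and Rw4w3 but not Rw2w3.
F2: holds.
F3: fails — Ryx and Rxu but not Ryu.
F4: holds.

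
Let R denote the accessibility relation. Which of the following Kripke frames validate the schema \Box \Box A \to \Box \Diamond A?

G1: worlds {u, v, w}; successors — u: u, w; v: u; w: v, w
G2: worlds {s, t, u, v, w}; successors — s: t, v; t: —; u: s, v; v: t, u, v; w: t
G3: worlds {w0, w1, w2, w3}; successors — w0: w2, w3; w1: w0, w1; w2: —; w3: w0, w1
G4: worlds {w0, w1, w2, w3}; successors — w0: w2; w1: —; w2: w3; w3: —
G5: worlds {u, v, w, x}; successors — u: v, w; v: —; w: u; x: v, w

The schema corresponds to a generalized confluence (Geach) condition: \forall x \forall z (xRz \to \exists w (x R^2 w \wedge zRw)).
G1: ✓.
G2: fails — sRt but no w* with sR²w* and tRw*.
G3: fails — w0Rw2 but no w with w0R²w and w2Rw.
G4: fails — w2Rw3 but no w with w2R²w and w3Rw.
G5: fails — uRv but no t with uR²t and vRt.

G1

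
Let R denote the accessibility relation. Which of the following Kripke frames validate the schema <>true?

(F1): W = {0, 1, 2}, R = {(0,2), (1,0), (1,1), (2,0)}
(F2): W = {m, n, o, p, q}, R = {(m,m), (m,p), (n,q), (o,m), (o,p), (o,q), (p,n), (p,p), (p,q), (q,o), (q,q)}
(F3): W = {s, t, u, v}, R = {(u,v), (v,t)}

Frame correspondent (Sahlqvist): forall x exists y Rxy — i.e. seriality.
(F1): ✓.
(F2): ✓.
(F3): fails — world s has no successor.
Valid on: (F1), (F2).

(F1), (F2)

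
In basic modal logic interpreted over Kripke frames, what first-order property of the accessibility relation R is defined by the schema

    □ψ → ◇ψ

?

Suppose □ψ→◇ψ is valid. At any x set V(ψ)=W. Then □ψ at x, so ◇ψ at x, so x has a successor.
Conversely, any frame satisfying ∀x ∃y Rxy validates the schema.
So the correspondent is seriality.

seriality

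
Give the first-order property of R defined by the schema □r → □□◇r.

∀x ∀z (xR²z → ∃w (xRw ∧ zRw))

This is a Sahlqvist (Geach-type) schema ◇^0□^1r → □^2◇^1r.
Minimal-valuation argument: fix x; take any y with xR^0y and any z with xR^2z. Set V(r) to the set of worlds R-reachable from y in exactly 1 step. Then □^1r holds at y, so the antecedent holds at x; validity forces ◇^1r at z, giving a w with zR^1w and yR^1w.
First-order correspondent: ∀x ∀z (xR²z → ∃w (xRw ∧ zRw)).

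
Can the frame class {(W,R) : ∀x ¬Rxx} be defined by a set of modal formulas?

No — not modally definable

If a class were modally definable it would be closed under surjective bounded morphisms (Goldblatt–Thomason).
The 2-cycle (worlds w0,w1 with w0→w1→w0) is irreflexive, and the map sending every world to a single reflexive point • is a surjective bounded morphism (forth: every edge maps to (•,•); back: every world has a successor). So any modal formula valid on the 2-cycle is also valid on the reflexive point, which is not irreflexive.
So the class is not modally definable.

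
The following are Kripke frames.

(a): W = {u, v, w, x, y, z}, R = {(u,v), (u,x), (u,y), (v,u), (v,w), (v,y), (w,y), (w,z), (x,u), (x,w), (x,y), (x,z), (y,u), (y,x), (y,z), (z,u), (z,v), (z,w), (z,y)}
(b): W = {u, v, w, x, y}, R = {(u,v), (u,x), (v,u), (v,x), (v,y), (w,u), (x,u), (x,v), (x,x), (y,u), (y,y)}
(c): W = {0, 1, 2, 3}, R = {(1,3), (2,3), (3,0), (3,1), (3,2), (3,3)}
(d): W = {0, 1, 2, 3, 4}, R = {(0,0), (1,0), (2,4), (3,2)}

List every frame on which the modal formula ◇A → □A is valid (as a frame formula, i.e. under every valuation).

The schema corresponds to partial functionality: ∀x ∀y ∀z (Rxy ∧ Rxz → y = z).
(a): fails — u sees both v and x.
(b): fails — u sees both v and x.
(c): fails — 3 sees both 0 and 1.
(d): satisfies the condition.
Valid on: (d).

(d)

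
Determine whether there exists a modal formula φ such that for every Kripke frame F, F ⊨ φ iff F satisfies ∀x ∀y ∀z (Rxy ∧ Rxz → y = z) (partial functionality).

This is a Sahlqvist condition; the CD axiom ◇q → □q defines it.
Suppose ◇q→□q is valid. Take Rxy, Rxz and set V(q)={y}. Then ◇q at x, so □q at x, so q at z, i.e. z=y.

Yes, by ◇q → □q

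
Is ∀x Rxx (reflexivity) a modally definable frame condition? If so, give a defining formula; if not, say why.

Yes — defined by □q → q

This is a Sahlqvist condition; the T axiom □q → q defines it.
Suppose □q→q is valid. At any x set V(q)={w : Rxw}. Then □q holds at x, so q holds at x, i.e. Rxx.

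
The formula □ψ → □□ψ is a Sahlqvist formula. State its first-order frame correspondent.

transitivity

This schema is the 4 axiom.
It corresponds to transitivity: ∀x ∀y ∀z (Rxy ∧ Ryz → Rxz).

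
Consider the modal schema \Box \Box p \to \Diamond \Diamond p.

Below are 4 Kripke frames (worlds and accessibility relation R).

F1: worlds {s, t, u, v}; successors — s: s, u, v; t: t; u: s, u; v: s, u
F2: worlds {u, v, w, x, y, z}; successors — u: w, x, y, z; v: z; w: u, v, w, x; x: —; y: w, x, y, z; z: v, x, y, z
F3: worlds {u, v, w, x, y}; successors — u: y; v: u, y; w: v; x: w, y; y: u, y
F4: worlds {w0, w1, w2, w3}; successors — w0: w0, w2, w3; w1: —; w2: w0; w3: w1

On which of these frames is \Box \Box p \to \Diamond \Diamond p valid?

F1, F3

This is the axiom for a generalized confluence (Geach) condition; its first-order frame correspondent is \forall x \exists w (x R^2 w \wedge x R^2 w).
F1: condition met.
F2: fails — at x but no t with xR²t and xR²t.
F3: condition met.
F4: fails — at w1 but no w with w1R²w and w1R²w.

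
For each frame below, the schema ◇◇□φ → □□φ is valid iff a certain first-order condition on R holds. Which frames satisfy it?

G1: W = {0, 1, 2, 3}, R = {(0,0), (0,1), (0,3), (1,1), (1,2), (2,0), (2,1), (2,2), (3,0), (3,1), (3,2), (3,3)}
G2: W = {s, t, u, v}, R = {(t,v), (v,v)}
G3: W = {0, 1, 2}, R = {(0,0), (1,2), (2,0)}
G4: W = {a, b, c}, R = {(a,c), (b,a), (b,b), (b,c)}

Frame correspondent (Sahlqvist): ∀x ∀y ∀z ((xR²y ∧ xR²z) → ∃w (yRw ∧ z = w)) — i.e. a generalized confluence (Geach) condition.
G1: fails — 0R²0, 0R²2 but no w with 0Rw and 2=w.
G2: ✓.
G3: ✓.
G4: fails — bR²a, bR²a but no w with aRw and a=w.

G2, G3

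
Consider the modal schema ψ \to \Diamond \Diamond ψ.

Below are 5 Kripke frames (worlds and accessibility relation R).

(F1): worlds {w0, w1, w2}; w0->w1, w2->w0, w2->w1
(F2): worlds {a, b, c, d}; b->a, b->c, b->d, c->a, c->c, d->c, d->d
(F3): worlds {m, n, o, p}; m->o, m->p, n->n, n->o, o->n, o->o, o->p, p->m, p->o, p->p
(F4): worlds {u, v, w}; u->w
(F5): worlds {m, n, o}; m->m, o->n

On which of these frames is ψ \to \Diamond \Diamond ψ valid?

Frame correspondent (Sahlqvist): \forall x \exists w (x = w \wedge x R^2 w) — i.e. a generalized confluence (Geach) condition.
(F1): fails — at w0 but no w with w0=w and w0R²w.
(F2): fails — at a but no w with a=w and aR²w.
(F3): condition met.
(F4): fails — at u but no t with u=t and uR²t.
(F5): fails — at n but no w with n=w and nR²w.

(F3)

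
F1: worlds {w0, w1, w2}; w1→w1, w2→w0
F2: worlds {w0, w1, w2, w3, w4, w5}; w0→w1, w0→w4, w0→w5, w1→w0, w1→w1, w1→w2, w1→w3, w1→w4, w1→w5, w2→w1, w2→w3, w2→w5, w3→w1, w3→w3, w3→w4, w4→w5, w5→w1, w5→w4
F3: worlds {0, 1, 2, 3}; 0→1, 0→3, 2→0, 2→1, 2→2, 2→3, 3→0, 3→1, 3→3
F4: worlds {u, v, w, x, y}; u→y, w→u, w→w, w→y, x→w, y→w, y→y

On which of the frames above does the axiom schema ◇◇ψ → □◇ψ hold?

The schema corresponds to a generalized confluence (Geach) condition: ∀x ∀y ∀z ((xR²y ∧ xRz) → ∃w (y = w ∧ zRw)).
F1: condition met.
F2: fails — w0R²w0, w0Rw4 but no w with w0=w and w4Rw.
F3: fails — 0R²0, 0R1 but no w with 0=w and 1Rw.
F4: fails — wR²u, wRu but no t with u=t and uRt.

F1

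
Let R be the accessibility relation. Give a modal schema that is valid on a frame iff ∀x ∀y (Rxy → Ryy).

□(□q → q)

This is shift-reflexivity; the standard corresponding axiom is T□: □(□q → q).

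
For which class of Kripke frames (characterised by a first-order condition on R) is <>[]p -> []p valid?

the Euclidean property: forall x forall y forall z (Rxy & Rxz -> Ryz)

This is a form of the 5 axiom.
Its frame correspondent is the Euclidean property — forall x forall y forall z (Rxy & Rxz -> Ryz).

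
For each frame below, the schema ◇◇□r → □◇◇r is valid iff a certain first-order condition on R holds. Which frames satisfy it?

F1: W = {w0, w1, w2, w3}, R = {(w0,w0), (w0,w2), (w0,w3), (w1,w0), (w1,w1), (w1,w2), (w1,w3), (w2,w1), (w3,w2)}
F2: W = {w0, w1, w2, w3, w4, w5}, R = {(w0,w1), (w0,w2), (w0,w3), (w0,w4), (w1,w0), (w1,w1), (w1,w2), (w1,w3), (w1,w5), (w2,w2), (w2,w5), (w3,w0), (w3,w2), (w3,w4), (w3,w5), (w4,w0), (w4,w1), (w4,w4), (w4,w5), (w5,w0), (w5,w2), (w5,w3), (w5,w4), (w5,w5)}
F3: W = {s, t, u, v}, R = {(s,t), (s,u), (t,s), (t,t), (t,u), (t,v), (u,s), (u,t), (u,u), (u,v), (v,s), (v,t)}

F2, F3

The schema corresponds to a generalized confluence (Geach) condition: ∀x ∀y ∀z ((xR²y ∧ xRz) → ∃w (yRw ∧ zR²w)).
F1: fails — w0R²w0, w0Rw3 but no w with w0Rw and w3R²w.
F2: condition met.
F3: condition met.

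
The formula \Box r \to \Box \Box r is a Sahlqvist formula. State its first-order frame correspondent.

transitivity: \forall x \forall y \forall z (Rxy \wedge Ryz \to Rxz)

Suppose □r→□□r is valid. Take Rxy, Ryz and set V(r)={w : Rxw}. Then □r at x, so □□r at x, so □r at y, so r at z, i.e. Rxz.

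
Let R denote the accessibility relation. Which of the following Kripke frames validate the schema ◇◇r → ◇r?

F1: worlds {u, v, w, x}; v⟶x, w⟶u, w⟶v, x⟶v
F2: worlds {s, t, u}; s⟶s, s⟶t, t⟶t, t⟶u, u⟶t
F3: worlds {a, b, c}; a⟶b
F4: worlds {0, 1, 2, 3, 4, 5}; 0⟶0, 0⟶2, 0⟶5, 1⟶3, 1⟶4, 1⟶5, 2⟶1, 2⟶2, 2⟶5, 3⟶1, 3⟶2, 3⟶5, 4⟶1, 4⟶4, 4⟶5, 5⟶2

F3

This is the axiom for transitivity; its first-order frame correspondent is ∀x ∀y ∀z (Rxy ∧ Ryz → Rxz).
F1: fails — Rvx and Rxv but not Rvv.
F2: fails — Rut and Rtu but not Ruu.
F3: holds.
F4: fails — R02 and R21 but not R01.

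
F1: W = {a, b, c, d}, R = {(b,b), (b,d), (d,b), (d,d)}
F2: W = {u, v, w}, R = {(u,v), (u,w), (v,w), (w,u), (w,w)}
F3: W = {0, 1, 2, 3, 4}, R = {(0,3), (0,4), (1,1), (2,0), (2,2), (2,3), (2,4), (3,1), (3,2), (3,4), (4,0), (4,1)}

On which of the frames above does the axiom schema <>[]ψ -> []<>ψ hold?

F1, F2

This is the axiom for convergence; its first-order frame correspondent is forall x forall y forall z (Rxy & Rxz -> exists w (Ryw & Rzw)).
F1: ✓.
F2: ✓.
F3: fails — R20 and R24 but 0 and 4 have no common successor.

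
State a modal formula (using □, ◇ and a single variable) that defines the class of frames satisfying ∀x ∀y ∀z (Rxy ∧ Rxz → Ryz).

◇r → □◇r

The condition is the Euclidean property. The 5 schema ◇r → □◇r defines it.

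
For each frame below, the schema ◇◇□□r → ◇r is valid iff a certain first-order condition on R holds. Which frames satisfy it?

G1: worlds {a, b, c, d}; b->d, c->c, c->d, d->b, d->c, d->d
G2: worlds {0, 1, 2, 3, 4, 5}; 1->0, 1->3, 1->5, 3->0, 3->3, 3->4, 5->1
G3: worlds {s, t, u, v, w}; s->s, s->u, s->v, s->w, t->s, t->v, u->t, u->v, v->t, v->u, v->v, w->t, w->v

The schema corresponds to a generalized confluence (Geach) condition: ∀x ∀y (xR²y → ∃w (yR²w ∧ xRw)).
G1: ✓.
G2: fails — 1R²0 but no w with 0R²w and 1Rw.
G3: ✓.

G1, G3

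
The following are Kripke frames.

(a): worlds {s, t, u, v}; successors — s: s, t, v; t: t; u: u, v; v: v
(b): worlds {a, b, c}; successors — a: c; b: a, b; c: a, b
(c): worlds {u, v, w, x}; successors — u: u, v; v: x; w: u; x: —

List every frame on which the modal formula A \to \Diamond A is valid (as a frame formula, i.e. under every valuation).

(a)

Frame correspondent (Sahlqvist): \forall x Rxx — i.e. reflexivity.
(a): holds.
(b): fails — world a does not see itself.
(c): fails — world v does not see itself.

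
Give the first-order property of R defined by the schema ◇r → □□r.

This is a Sahlqvist (Geach-type) schema ◇^1□^0r → □^2◇^0r.
Minimal-valuation argument: fix x; take any y with xR^1y and any z with xR^2z. Set V(r) to the set of worlds R-reachable from y in exactly 0 steps. Then □^0r holds at y, so the antecedent holds at x; validity forces ◇^0r at z, giving a w with zR^0w and yR^0w.
First-order correspondent: ∀x ∀y ∀z ((xRy ∧ xR²z) → ∃w (y = w ∧ z = w)).

∀x ∀y ∀z ((xRy ∧ xR²z) → ∃w (y = w ∧ z = w))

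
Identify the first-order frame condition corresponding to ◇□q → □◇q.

convergence: ∀x ∀y ∀z (Rxy ∧ Rxz → ∃w (Ryw ∧ Rzw))

Suppose ◇□q→□◇q is valid. Take Rxy, Rxz and set V(q)={w : Ryw}. Then □q at y so ◇□q at x, so □◇q at x, so ◇q at z, giving w with Rzw and Ryw.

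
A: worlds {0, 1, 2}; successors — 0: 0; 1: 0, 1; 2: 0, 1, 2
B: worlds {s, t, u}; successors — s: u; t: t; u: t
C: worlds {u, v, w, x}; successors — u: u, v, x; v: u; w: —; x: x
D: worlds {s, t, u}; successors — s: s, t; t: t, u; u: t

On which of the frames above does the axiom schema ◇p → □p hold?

B

Frame correspondent (Sahlqvist): ∀x ∀y ∀z (Rxy ∧ Rxz → y = z) — i.e. partial functionality.
A: fails — 1 sees both 0 and 1.
B: holds.
C: fails — u sees both u and v.
D: fails — s sees both s and t.
Valid on: B.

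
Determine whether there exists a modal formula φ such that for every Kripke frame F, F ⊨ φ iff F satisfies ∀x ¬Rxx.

If a class were modally definable it would be closed under surjective bounded morphisms (Goldblatt–Thomason).
The 3-cycle (worlds w0,w1,w2 with w0→w1→w2→w0) is irreflexive, and the map sending every world to a single reflexive point • is a surjective bounded morphism (forth: every edge maps to (•,•); back: every world has a successor). So any modal formula valid on the 3-cycle is also valid on the reflexive point, which is not irreflexive.
So no modal formula (or set of formulas) defines exactly the irreflexive frames.

No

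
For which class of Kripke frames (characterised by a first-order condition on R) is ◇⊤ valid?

seriality

◇⊤ holds at w iff w has a successor, so frame-validity of ◇⊤ is exactly seriality. Equivalently via □φ → ◇φ:
Suppose □φ→◇φ is valid. At any x set V(φ)=W. Then □φ at x, so ◇φ at x, so x has a successor.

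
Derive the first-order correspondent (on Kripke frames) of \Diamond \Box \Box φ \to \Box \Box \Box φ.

\forall x \forall y \forall z ((xRy \wedge x R^3 z) \to \exists w (y R^2 w \wedge z = w))

This is a Sahlqvist (Geach-type) schema ◇^1□^2φ → □^3◇^0φ.
Minimal-valuation argument: fix x; take any y with xR^1y and any z with xR^3z. Set V(φ) to the set of worlds R-reachable from y in exactly 2 steps. Then □^2φ holds at y, so the antecedent holds at x; validity forces ◇^0φ at z, giving a w with zR^0w and yR^2w.
First-order correspondent: \forall x \forall y \forall z ((xRy \wedge x R^3 z) \to \exists w (y R^2 w \wedge z = w)).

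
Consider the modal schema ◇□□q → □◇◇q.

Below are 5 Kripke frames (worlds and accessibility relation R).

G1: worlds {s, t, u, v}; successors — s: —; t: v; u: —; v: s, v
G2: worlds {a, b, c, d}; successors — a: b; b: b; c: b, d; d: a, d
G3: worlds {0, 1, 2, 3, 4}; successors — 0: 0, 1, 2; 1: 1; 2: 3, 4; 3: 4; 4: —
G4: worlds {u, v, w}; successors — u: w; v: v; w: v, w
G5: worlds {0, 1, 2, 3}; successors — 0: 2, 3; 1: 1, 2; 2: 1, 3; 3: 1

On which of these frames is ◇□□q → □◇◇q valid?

Frame correspondent (Sahlqvist): ∀x ∀y ∀z ((xRy ∧ xRz) → ∃w (yR²w ∧ zR²w)) — i.e. a generalized confluence (Geach) condition.
G1: fails — vRs, vRs but no w with sR²w and sR²w.
G2: satisfies the condition.
G3: fails — 0R1, 0R2 but no w with 1R²w and 2R²w.
G4: satisfies the condition.
G5: satisfies the condition.
Valid on: G2, G4, G5.

G2, G4, G5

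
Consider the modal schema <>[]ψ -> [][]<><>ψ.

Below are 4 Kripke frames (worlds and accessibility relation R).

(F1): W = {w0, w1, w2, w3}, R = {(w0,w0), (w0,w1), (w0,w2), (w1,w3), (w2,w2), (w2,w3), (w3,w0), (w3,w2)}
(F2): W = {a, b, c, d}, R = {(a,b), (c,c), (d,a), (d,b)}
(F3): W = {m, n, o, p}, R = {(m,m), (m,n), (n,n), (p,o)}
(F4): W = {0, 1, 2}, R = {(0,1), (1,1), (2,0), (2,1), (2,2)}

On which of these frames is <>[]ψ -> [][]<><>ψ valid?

(F3), (F4)

This is the axiom for a generalized confluence (Geach) condition; its first-order frame correspondent is forall x forall y forall z ((xRy & x R^2 z) -> exists w (yRw & z R^2 w)).
(F1): fails — w0Rw1, w0R²w1 but no w with w1Rw and w1R²w.
(F2): fails — dRa, dR²b but no w with aRw and bR²w.
(F3): condition met.
(F4): condition met.
Valid on: (F3), (F4).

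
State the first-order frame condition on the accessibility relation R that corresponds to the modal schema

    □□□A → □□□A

This is a Sahlqvist (Geach-type) schema ◇^0□^3A → □^3◇^0A.
First-order correspondent: ∀x ∀z (xR³z → ∃w (xR³w ∧ z = w)).

∀x ∀z (xR³z → ∃w (xR³w ∧ z = w))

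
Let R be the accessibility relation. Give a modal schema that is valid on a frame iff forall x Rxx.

□p → p

A defining formula is □p → p (the T axiom).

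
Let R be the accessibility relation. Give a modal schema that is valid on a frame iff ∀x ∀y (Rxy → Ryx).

q → □◇q

This is symmetry; the standard corresponding axiom is B: q → □◇q.
Suppose q→□◇q is valid. Take Rxy and set V(q)={x}. Then q at x, so □◇q at x, so ◇q at y, so some z with Ryz has q; z=x, i.e. Ryx.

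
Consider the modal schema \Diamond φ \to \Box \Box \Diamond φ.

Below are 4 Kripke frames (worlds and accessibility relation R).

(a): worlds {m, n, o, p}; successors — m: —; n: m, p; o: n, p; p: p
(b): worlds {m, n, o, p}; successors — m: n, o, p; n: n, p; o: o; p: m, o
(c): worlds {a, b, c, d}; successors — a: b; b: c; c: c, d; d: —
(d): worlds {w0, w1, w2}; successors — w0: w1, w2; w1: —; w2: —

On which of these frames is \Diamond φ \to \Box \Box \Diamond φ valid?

The schema corresponds to a generalized confluence (Geach) condition: \forall x \forall y \forall z ((xRy \wedge x R^2 z) \to \exists w (y = w \wedge zRw)).
(a): fails — nRm, nR²p but no w with m=w and pRw.
(b): fails — mRn, mR²o but no w with n=w and oRw.
(c): fails — aRb, aR²c but no w with b=w and cRw.
(d): ✓.
Valid on: (d).

(d)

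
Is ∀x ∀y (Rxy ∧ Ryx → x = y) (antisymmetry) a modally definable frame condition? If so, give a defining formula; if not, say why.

If a class were modally definable it would be closed under surjective bounded morphisms (Goldblatt–Thomason).
The 8-cycle (worlds a,b,c,d,e,f,g,h with a→b→c→d→e→f→g→h→a) is antisymmetric. Sending even-indexed worlds to s and odd-indexed worlds to t is a surjective bounded morphism onto the two-world frame with s↔t, which is not antisymmetric.
Hence antisymmetry is not modally definable.

No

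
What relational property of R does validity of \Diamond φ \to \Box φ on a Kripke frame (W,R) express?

Partial functionality

Suppose ◇φ→□φ is valid. Take Rxy, Rxz and set V(φ)={y}. Then ◇φ at x, so □φ at x, so φ at z, i.e. z=y.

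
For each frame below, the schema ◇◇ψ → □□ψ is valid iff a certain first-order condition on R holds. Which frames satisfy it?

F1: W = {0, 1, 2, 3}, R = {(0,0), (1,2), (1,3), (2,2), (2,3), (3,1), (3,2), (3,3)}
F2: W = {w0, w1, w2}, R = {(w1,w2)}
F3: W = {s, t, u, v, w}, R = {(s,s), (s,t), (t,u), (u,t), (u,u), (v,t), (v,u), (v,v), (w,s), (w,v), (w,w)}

F2

Frame correspondent (Sahlqvist): ∀x ∀y ∀z ((xR²y ∧ xR²z) → ∃w (y = w ∧ z = w)) — i.e. a generalized confluence (Geach) condition.
F1: fails — 1R²1, 1R²2 but 1 ≠ 2.
F2: condition met.
F3: fails — sR²s, sR²t but s ≠ t.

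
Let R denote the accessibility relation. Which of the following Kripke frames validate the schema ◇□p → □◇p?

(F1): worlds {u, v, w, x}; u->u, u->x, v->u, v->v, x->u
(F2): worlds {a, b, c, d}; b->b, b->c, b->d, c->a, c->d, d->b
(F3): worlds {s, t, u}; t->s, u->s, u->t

(F1)

This is the axiom for convergence; its first-order frame correspondent is ∀x ∀y ∀z (Rxy ∧ Rxz → ∃w (Ryw ∧ Rzw)).
(F1): ✓.
(F2): fails — Rbc and Rbd but c and d have no common successor.
(F3): fails — Rts and Rts but s and s have no common successor.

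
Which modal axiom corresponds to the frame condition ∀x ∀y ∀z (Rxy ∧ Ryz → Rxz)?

A defining formula is □r → □□r (the 4 axiom).

□r → □□r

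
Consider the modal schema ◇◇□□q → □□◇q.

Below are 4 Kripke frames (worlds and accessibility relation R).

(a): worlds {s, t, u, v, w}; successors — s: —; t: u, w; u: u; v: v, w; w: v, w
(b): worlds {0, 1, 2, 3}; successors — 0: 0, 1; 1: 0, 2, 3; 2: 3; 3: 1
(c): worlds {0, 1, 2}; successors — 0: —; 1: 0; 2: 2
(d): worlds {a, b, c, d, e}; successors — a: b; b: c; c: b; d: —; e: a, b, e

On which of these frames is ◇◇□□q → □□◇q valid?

(c)

Frame correspondent (Sahlqvist): ∀x ∀y ∀z ((xR²y ∧ xR²z) → ∃w (yR²w ∧ zRw)) — i.e. a generalized confluence (Geach) condition.
(a): fails — tR²u, tR²v but no w* with uR²w* and vRw*.
(b): fails — 0R²2, 0R²1 but no w with 2R²w and 1Rw.
(c): ✓.
(d): fails — aR²c, aR²c but no w with cR²w and cRw.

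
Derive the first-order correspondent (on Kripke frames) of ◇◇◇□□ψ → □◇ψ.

This is a Sahlqvist (Geach-type) schema ◇^3□^2ψ → □^1◇^1ψ.
First-order correspondent: ∀x ∀y ∀z ((xR³y ∧ xRz) → ∃w (yR²w ∧ zRw)).

∀x ∀y ∀z ((xR³y ∧ xRz) → ∃w (yR²w ∧ zRw))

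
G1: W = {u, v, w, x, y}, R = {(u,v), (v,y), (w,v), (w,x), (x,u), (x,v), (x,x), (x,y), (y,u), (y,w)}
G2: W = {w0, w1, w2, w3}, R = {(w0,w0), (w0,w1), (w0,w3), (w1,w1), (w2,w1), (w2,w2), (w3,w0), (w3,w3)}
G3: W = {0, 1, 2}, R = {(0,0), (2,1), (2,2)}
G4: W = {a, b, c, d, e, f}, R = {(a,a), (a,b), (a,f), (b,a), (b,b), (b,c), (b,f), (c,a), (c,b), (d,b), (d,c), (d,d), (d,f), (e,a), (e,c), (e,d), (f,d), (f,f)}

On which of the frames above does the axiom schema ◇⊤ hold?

This is the axiom for seriality; its first-order frame correspondent is ∀x ∃y Rxy.
G1: satisfies the condition.
G2: satisfies the condition.
G3: fails — world 1 has no successor.
G4: satisfies the condition.

G1, G2, G4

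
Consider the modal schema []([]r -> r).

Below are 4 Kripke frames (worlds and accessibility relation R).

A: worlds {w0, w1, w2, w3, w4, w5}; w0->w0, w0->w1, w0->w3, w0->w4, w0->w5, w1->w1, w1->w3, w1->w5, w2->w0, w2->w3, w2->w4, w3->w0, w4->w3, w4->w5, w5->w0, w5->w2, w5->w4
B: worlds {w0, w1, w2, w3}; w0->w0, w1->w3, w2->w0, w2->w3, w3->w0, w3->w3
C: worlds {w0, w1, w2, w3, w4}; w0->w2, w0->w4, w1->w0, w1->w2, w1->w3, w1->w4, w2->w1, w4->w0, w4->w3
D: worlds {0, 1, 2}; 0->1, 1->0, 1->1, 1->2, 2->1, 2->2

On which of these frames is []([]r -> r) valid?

B

This is the axiom for shift-reflexivity; its first-order frame correspondent is forall x forall y (Rxy -> Ryy).
A: fails — Rw1w5 but not Rw5w5.
B: ✓.
C: fails — Rw1w2 but not Rw2w2.
D: fails — R10 but not R00.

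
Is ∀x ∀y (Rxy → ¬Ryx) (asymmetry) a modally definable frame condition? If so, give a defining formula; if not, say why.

Any modally definable frame class is closed under surjective bounded morphisms.
The 4-cycle (worlds a,b,c,d with a→b→c→d→a) is asymmetric. Mapping every world to a single reflexive point • is a surjective bounded morphism, and the reflexive point is not asymmetric (R•• but asymmetry requires ¬R••).
Hence asymmetry is not modally definable.

Not modally definable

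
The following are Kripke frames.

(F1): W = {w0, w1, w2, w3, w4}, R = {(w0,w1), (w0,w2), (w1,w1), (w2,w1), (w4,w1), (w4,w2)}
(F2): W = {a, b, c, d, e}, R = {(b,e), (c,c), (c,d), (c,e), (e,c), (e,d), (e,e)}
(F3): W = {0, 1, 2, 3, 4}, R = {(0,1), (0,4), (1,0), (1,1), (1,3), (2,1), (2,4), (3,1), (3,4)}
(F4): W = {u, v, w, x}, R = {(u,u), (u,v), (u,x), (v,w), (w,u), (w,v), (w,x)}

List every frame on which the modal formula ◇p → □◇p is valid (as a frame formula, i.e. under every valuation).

none

Frame correspondent (Sahlqvist): ∀x ∀y ∀z (Rxy ∧ Rxz → Ryz) — i.e. the Euclidean property.
(F1): fails — Rw0w1 and Rw0w2 but not Rw1w2.
(F2): fails — Rcd and Rcc but not Rdc.
(F3): fails — R01 and R04 but not R14.
(F4): fails — Ruv and Ruv but not Rvv.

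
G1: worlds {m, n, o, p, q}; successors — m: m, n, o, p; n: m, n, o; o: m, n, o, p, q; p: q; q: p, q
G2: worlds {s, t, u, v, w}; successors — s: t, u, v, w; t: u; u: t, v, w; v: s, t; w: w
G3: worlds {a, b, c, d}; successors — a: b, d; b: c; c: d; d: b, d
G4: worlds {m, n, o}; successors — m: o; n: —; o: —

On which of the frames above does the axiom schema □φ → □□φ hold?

G4

This is the axiom for transitivity; its first-order frame correspondent is ∀x ∀y ∀z (Rxy ∧ Ryz → Rxz).
G1: fails — Rno and Rop but not Rnp.
G2: fails — Ruv and Rvs but not Rus.
G3: fails — Rbc and Rcd but not Rbd.
G4: satisfies the condition.
Valid on: G4.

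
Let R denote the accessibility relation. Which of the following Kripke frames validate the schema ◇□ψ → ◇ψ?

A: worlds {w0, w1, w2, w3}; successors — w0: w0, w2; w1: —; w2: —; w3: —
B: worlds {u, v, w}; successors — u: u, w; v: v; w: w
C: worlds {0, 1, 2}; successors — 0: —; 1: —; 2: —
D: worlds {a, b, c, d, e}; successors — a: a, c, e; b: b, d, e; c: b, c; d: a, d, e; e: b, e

B, C, D

The schema corresponds to a generalized confluence (Geach) condition: ∀x ∀y (xRy → ∃w (yRw ∧ xRw)).
A: fails — w0Rw2 but no w with w2Rw and w0Rw.
B: satisfies the condition.
C: satisfies the condition.
D: satisfies the condition.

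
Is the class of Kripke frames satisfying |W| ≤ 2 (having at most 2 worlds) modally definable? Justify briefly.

If a class were modally definable it would be closed under disjoint unions (Goldblatt–Thomason).
Any modal formula valid on each of 3 disjoint one-world frames is valid on their disjoint union (validity is preserved under disjoint unions). Each one-world frame has |W|=1≤2, but the union has |W|=3.
So the class is not modally definable.

Not definable by any modal formula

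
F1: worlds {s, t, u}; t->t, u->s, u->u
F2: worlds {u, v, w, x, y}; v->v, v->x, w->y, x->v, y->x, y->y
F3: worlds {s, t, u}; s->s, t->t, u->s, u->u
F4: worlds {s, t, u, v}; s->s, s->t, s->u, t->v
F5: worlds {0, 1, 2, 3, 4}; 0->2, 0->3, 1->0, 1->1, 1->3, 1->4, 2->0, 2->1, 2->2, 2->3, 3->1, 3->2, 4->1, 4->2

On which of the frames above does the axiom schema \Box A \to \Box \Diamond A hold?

Frame correspondent (Sahlqvist): \forall x \forall z (xRz \to \exists w (xRw \wedge zRw)) — i.e. a generalized confluence (Geach) condition.
F1: fails — uRs but no w with uRw and sRw.
F2: fails — yRx but no t with yRt and xRt.
F3: condition met.
F4: fails — sRt but no w with sRw and tRw.
F5: condition met.

F3, F5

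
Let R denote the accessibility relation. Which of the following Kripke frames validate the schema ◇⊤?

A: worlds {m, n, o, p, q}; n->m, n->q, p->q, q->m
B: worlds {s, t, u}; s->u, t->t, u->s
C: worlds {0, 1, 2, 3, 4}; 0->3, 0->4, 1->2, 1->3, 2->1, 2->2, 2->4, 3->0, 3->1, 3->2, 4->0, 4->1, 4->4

This is the axiom for seriality; its first-order frame correspondent is ∀x ∃y Rxy.
A: fails — world m has no successor.
B: holds.
C: holds.
Valid on: B, C.

B, C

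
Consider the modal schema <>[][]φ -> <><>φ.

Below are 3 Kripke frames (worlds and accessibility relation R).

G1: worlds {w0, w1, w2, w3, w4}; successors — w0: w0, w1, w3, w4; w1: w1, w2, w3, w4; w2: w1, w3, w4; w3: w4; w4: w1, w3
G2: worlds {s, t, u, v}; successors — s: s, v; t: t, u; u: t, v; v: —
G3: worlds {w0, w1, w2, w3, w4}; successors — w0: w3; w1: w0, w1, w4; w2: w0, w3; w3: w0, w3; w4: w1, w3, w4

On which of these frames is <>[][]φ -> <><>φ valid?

Frame correspondent (Sahlqvist): forall x forall y (xRy -> exists w (y R^2 w & x R^2 w)) — i.e. a generalized confluence (Geach) condition.
G1: condition met.
G2: fails — sRv but no w with vR²w and sR²w.
G3: condition met.

G1, G3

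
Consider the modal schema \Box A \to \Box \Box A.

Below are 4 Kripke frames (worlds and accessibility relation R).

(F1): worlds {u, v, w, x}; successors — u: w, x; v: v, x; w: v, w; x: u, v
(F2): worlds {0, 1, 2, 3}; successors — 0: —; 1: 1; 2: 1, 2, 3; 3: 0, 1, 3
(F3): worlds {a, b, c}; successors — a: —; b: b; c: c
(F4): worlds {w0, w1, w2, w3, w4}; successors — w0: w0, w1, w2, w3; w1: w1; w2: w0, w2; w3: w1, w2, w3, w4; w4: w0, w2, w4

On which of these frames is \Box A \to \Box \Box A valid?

This is the axiom for transitivity; its first-order frame correspondent is \forall x \forall y \forall z (Rxy \wedge Ryz \to Rxz).
(F1): fails — Ruw and Rwv but not Ruv.
(F2): fails — R23 and R30 but not R20.
(F3): holds.
(F4): fails — Rw3w2 and Rw2w0 but not Rw3w0.

(F3)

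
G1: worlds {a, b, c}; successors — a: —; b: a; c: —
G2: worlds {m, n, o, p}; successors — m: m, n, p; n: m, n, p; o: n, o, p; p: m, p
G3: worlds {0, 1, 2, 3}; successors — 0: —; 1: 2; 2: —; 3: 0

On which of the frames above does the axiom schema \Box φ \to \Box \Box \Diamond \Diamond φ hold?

Frame correspondent (Sahlqvist): \forall x \forall z (x R^2 z \to \exists w (xRw \wedge z R^2 w)) — i.e. a generalized confluence (Geach) condition.
G1: holds.
G2: holds.
G3: holds.
Valid on: G1, G2, G3.

G1, G2, G3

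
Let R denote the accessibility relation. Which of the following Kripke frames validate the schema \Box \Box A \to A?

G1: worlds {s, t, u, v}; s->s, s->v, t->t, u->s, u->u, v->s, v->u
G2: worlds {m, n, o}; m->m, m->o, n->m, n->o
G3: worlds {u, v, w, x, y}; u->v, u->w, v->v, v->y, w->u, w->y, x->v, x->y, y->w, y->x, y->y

G1, G3

This is the axiom for a generalized confluence (Geach) condition; its first-order frame correspondent is \forall x \exists w (x R^2 w \wedge x = w).
G1: condition met.
G2: fails — at n but no w with nR²w and n=w.
G3: condition met.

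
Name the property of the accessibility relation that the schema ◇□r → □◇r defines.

Suppose ◇□r→□◇r is valid. Take Rxy, Rxz and set V(r)={w : Ryw}. Then □r at y so ◇□r at x, so □◇r at x, so ◇r at z, giving w with Rzw and Ryw.

Convergence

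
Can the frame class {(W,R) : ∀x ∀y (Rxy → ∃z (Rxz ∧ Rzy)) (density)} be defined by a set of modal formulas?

The condition is density. A defining modal formula is □□p → □p.

Yes, by □□p → □p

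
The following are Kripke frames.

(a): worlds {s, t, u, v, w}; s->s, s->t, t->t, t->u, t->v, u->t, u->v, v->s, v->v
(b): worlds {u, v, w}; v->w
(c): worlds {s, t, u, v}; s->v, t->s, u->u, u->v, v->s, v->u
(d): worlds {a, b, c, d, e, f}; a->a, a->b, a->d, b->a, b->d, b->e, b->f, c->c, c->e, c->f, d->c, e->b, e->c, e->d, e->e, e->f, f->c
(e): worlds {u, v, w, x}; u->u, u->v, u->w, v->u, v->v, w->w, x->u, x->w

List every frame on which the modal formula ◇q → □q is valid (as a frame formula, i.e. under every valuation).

(b)

This is the axiom for partial functionality; its first-order frame correspondent is ∀x ∀y ∀z (Rxy ∧ Rxz → y = z).
(a): fails — s sees both s and t.
(b): condition met.
(c): fails — u sees both u and v.
(d): fails — a sees both a and b.
(e): fails — u sees both u and v.
Valid on: (b).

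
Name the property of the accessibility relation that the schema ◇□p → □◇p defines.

Convergence

Suppose ◇□p→□◇p is valid. Take Rxy, Rxz and set V(p)={w : Ryw}. Then □p at y so ◇□p at x, so □◇p at x, so ◇p at z, giving w with Rzw and Ryw.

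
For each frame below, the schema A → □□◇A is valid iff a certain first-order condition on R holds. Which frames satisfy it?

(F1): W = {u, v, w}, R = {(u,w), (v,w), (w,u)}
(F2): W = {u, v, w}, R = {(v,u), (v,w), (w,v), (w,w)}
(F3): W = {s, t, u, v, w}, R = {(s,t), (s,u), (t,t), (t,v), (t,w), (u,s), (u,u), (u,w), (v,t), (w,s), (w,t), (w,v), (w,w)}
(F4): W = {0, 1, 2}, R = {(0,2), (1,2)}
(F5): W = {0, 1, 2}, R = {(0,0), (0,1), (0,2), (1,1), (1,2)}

(F4)

Frame correspondent (Sahlqvist): ∀x ∀z (xR²z → ∃w (x = w ∧ zRw)) — i.e. a generalized confluence (Geach) condition.
(F1): fails — uR²u but no t with u=t and uRt.
(F2): fails — vR²v but no t with v=t and vRt.
(F3): fails — sR²s but no w* with s=w* and sRw*.
(F4): holds.
(F5): fails — 0R²1 but no w with 0=w and 1Rw.
Valid on: (F4).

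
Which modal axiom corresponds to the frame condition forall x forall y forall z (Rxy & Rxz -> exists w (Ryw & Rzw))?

◇□s → □◇s

A defining formula is ◇□s → □◇s (the .2 axiom).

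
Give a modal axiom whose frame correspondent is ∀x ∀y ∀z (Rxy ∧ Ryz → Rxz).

A defining formula is □r → □□r (the 4 axiom).
Suppose □r→□□r is valid. Take Rxy, Ryz and set V(r)={w : Rxw}. Then □r at x, so □□r at x, so □r at y, so r at z, i.e. Rxz.

□r → □□r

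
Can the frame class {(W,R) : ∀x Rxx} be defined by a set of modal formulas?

Yes, by □r → r

This is a Sahlqvist condition; the T axiom □r → r defines it.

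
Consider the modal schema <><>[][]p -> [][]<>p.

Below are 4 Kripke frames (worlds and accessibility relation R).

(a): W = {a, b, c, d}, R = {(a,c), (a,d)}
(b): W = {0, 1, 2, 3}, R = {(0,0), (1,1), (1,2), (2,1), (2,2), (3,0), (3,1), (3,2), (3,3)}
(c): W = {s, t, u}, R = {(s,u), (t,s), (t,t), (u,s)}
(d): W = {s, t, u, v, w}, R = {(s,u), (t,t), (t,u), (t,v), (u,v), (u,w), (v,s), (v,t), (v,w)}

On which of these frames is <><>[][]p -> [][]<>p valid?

(a)

This is the axiom for a generalized confluence (Geach) condition; its first-order frame correspondent is forall x forall y forall z ((x R^2 y & x R^2 z) -> exists w (y R^2 w & zRw)).
(a): ✓.
(b): fails — 3R²0, 3R²1 but no w with 0R²w and 1Rw.
(c): fails — sR²s, sR²s but no w with sR²w and sRw.
(d): fails — sR²v, sR²w but no w* with vR²w* and wRw*.
Valid on: (a).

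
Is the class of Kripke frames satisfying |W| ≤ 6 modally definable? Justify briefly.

Any modally definable frame class is closed under disjoint unions.
Any modal formula valid on each of 7 disjoint one-world frames is valid on their disjoint union (validity is preserved under disjoint unions). Each one-world frame has |W|=1≤6, but the union has |W|=7.
Hence having at most 6 worlds is not modally definable.

Not definable by any modal formula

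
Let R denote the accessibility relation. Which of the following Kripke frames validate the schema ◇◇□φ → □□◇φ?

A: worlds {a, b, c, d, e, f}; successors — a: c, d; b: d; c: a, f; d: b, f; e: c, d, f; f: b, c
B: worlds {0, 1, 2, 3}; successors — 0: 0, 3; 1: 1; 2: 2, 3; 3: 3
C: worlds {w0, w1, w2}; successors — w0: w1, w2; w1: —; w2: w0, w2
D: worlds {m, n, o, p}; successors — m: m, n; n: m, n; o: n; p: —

Frame correspondent (Sahlqvist): ∀x ∀y ∀z ((xR²y ∧ xR²z) → ∃w (yRw ∧ zRw)) — i.e. a generalized confluence (Geach) condition.
A: fails — aR²b, aR²f but no w with bRw and fRw.
B: satisfies the condition.
C: fails — w2R²w0, w2R²w1 but no w with w0Rw and w1Rw.
D: satisfies the condition.
Valid on: B, D.

B, D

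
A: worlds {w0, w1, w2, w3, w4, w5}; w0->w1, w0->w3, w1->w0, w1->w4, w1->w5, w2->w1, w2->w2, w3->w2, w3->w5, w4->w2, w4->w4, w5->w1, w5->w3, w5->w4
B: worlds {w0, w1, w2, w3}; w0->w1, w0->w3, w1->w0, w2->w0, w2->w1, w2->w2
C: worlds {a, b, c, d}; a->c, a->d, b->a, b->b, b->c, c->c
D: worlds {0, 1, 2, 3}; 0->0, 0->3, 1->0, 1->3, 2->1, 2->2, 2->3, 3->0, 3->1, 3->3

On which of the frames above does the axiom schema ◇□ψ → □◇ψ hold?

D

The schema corresponds to convergence: ∀x ∀y ∀z (Rxy ∧ Rxz → ∃w (Ryw ∧ Rzw)).
A: fails — Rw1w0 and Rw1w4 but w0 and w4 have no common successor.
B: fails — Rw0w1 and Rw0w3 but w1 and w3 have no common successor.
C: fails — Rac and Rad but c and d have no common successor.
D: condition met.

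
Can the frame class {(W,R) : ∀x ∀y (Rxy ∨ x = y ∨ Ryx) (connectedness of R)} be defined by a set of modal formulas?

No

Modal frame validity is preserved under disjoint unions.
Take 3 disjoint single-world reflexive frames: each is trivially connected, but their disjoint union has 3 worlds with no edge between distinct components, so it is not connected.
So the class is not modally definable.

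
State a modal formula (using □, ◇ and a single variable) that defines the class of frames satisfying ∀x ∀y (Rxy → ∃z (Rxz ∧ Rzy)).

The condition is density. The C4 schema □□s → □s defines it.

□□s → □s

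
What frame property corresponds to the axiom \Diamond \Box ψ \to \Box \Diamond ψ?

Convergence

This is the .2 axiom.
It corresponds to convergence: \forall x \forall y \forall z (Rxy \wedge Rxz \to \exists w (Ryw \wedge Rzw)).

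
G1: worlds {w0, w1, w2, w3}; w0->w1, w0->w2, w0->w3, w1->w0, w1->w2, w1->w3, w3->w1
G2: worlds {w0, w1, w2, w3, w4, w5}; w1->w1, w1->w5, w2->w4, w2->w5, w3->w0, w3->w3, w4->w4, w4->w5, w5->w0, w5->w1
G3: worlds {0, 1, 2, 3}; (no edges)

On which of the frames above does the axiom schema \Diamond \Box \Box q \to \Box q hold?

G3

Frame correspondent (Sahlqvist): \forall x \forall y \forall z ((xRy \wedge xRz) \to \exists w (y R^2 w \wedge z = w)) — i.e. a generalized confluence (Geach) condition.
G1: fails — w0Rw2, w0Rw1 but no w with w2R²w and w1=w.
G2: fails — w2Rw5, w2Rw4 but no w with w5R²w and w4=w.
G3: satisfies the condition.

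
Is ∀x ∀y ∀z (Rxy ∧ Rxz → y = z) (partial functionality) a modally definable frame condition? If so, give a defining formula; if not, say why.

This is a Sahlqvist condition; the CD axiom ◇r → □r defines it.
Suppose ◇r→□r is valid. Take Rxy, Rxz and set V(r)={y}. Then ◇r at x, so □r at x, so r at z, i.e. z=y.

Yes — defined by ◇r → □r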